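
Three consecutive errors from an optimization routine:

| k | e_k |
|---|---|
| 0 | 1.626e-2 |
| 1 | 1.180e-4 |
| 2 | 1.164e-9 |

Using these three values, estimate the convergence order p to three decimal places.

p ≈ ln(e_2/e_1) / ln(e_1/e_0)
  = ln(1.164e-9/1.180e-4) / ln(1.180e-4/1.626e-2)
  = ln(9.86441e-06) / ln(0.00725707)
  = -11.526577 / -4.925779 ≈ 2.340052

2.340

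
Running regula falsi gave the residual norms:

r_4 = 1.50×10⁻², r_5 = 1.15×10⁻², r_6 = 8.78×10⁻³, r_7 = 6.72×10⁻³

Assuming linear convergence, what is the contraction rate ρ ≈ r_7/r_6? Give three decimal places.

0.765

ρ ≈ r_7/r_6 = 6.72×10⁻³/8.78×10⁻³ = 0.76538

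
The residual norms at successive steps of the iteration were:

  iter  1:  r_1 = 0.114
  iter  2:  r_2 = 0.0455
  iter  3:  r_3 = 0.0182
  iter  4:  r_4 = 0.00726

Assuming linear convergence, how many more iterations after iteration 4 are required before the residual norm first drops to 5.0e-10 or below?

Rate ρ ≈ r_4/r_3 = 0.00726/0.0182 = 0.3989.
After j more steps, r_{4+j} ≈ 0.00726·ρ^j; need ρ^j ≤ 5.0e-10/0.00726 = 6.88705e-08.
j ≥ ln(6.88705e-08)/ln(0.3989) = -16.4910/-0.91904 = 17.944.
So 18 more iterations are needed.

18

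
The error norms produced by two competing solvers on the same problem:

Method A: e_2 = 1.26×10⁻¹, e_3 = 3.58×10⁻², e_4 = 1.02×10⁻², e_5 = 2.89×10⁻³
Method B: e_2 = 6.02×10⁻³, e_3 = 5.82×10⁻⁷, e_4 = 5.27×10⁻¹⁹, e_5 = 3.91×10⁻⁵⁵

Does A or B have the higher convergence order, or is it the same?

Method A: p ≈ ln(2.89×10⁻³/1.02×10⁻²)/ln(1.02×10⁻²/3.58×10⁻²) ≈ 1.00.
Method B: p ≈ ln(3.91×10⁻⁵⁵/5.27×10⁻¹⁹)/ln(5.27×10⁻¹⁹/5.82×10⁻⁷) ≈ 3.00.
Method B has the higher order (≈3.0 vs ≈1.0).

B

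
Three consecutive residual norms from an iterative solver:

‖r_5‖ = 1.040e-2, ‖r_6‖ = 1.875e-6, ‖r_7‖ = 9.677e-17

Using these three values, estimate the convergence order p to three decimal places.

p ≈ ln(‖r_7‖/‖r_6‖) / ln(‖r_6‖/‖r_5‖)
  = ln(9.677e-17/1.875e-6) / ln(1.875e-6/1.040e-2)
  = ln(5.16107e-11) / ln(0.000180288)
  = -23.687292 / -8.620955 ≈ 2.747641

2.748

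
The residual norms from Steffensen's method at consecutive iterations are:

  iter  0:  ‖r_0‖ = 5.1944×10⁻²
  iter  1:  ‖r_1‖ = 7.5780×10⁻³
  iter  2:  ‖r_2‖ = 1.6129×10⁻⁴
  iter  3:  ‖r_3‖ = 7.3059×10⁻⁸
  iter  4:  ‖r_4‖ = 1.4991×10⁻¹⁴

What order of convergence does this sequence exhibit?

Consecutive ratios: ‖r_4‖/‖r_3‖ = 1.4991×10⁻¹⁴/7.3059×10⁻⁸ = 2.0519e-07, ‖r_3‖/‖r_2‖ = 7.3059×10⁻⁸/1.6129×10⁻⁴ = 0.000452967.
p ≈ ln(2.0519e-07)/ln(0.000452967) = -15.3993/-7.6997 ≈ 2.00.
So the convergence is quadratic (order 2).

2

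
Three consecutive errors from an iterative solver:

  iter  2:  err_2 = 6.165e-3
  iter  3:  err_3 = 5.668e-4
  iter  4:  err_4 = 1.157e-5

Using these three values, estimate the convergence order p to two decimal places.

1.63

p ≈ ln(err_4/err_3) / ln(err_3/err_2)
  = ln(1.157e-5/5.668e-4) / ln(5.668e-4/6.165e-3)
  = ln(0.0204128) / ln(0.0919384)
  = -3.89159 / -2.38664 ≈ 1.63057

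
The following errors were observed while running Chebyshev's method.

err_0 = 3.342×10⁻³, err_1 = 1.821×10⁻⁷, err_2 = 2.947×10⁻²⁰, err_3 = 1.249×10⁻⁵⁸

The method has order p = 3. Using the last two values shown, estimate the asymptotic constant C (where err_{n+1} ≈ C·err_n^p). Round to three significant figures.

C ≈ err_3 / err_2^3
  = 1.249×10⁻⁵⁸ / (2.947×10⁻²⁰)^3
  = 1.249×10⁻⁵⁸ / 2.55941e-59 ≈ 4.88

4.88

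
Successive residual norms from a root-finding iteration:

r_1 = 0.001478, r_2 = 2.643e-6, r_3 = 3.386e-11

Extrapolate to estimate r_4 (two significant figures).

6.6e-20

First estimate the order: p ≈ ln(r_3/r_2) / ln(r_2/r_1) = ln(3.386e-11/2.643e-6)/ln(2.643e-6/0.001478) = ln(1.28112e-05)/ln(0.00178823) ≈ 1.7806.
Then r_4 ≈ r_3·(r_3/r_2)^p = 3.386e-11·(1.28112e-05)^1.7806 = 3.386e-11·1.94345e-09 ≈ 6.581e-20.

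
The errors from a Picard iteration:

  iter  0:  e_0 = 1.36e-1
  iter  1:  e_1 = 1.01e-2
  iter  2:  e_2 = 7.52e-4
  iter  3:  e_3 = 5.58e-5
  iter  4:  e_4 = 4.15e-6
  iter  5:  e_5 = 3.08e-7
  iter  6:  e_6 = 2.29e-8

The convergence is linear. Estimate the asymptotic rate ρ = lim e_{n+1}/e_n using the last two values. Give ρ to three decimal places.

0.074

ρ ≈ e_6/e_5 = 2.29e-8/3.08e-7 = 0.07435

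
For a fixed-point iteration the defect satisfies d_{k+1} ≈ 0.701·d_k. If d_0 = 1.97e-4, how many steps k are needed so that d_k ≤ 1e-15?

After k steps, d_k ≈ 1.97e-4·0.701^k.
Need 0.701^k ≤ 1e-15/1.97e-4 = 5.07614e-12.
k ≥ ln(5.07614e-12)/ln(0.701) = -26.0065/-0.35525 = 73.206.
Smallest integer k = 74.

74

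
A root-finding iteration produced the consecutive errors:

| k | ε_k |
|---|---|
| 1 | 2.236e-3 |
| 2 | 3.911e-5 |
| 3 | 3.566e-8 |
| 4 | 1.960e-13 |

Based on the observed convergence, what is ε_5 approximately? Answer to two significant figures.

1.6e-22

First estimate the order: p ≈ ln(ε_4/ε_3) / ln(ε_3/ε_2) = ln(1.960e-13/3.566e-8)/ln(3.566e-8/3.911e-5) = ln(5.49635e-06)/ln(0.000911787) ≈ 1.7302.
Then ε_5 ≈ ε_4·(ε_4/ε_3)^p = 1.960e-13·(5.49635e-06)^1.7302 = 1.960e-13·7.93006e-10 ≈ 1.554e-22.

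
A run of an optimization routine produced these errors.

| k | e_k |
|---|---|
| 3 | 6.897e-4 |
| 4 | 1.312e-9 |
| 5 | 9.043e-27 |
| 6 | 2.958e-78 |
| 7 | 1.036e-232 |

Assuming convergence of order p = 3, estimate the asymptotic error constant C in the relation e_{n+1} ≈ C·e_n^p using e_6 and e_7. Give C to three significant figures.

4.00

C ≈ e_7 / e_6^3
  = 1.036e-232 / (2.958e-78)^3
  = 1.036e-232 / 2.58818e-233 ≈ 4.0028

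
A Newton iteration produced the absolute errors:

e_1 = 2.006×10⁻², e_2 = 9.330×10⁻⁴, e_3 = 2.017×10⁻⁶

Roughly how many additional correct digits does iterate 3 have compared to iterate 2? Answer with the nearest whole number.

Digits gained ≈ log₁₀(e_2/e_3) = log₁₀(9.330×10⁻⁴/2.017×10⁻⁶) = log₁₀(462.568) ≈ 2.665.

3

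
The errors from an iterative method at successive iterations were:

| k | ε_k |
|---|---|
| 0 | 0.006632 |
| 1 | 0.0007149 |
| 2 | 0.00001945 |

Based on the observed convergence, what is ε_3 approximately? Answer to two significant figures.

5.7e-8

First estimate the order: p ≈ ln(ε_2/ε_1) / ln(ε_1/ε_0) = ln(0.00001945/0.0007149)/ln(0.0007149/0.006632) = ln(0.0272066)/ln(0.107796) ≈ 1.6181.
Then ε_3 ≈ ε_2·(ε_2/ε_1)^p = 0.00001945·(0.0272066)^1.6181 = 0.00001945·0.00293188 ≈ 5.703e-08.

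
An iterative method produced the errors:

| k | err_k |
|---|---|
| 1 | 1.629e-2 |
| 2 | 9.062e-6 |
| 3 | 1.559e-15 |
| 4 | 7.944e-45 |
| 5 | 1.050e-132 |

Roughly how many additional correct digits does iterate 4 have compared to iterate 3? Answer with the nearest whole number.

Digits gained ≈ log₁₀(err_3/err_4) = log₁₀(1.559e-15/7.944e-45) = log₁₀(1.96249e+29) ≈ 29.293.

29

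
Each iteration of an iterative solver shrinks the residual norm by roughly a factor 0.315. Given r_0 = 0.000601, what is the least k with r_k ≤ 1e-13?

After k steps, r_k ≈ 0.000601·0.315^k.
Need 0.315^k ≤ 1e-13/0.000601 = 1.66389e-10.
k ≥ ln(1.66389e-10)/ln(0.315) = -22.5167/-1.15518 = 19.492.
Smallest integer k = 20.

20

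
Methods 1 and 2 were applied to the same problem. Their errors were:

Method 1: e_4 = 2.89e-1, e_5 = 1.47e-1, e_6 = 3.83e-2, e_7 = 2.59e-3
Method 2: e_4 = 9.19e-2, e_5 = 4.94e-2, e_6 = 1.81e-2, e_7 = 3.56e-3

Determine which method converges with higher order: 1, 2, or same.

Method 1: p ≈ ln(2.59e-3/3.83e-2)/ln(3.83e-2/1.47e-1) ≈ 2.00.
Method 2: p ≈ ln(3.56e-3/1.81e-2)/ln(1.81e-2/4.94e-2) ≈ 1.62.
Method 1 has the higher order (≈2.0 vs ≈1.6).

1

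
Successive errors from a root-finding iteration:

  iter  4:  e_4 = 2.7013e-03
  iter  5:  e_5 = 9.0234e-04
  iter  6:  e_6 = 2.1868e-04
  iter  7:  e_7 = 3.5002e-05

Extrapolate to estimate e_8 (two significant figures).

First estimate the order: p ≈ ln(e_7/e_6) / ln(e_6/e_5) = ln(3.5002e-05/2.1868e-04)/ln(2.1868e-04/9.0234e-04) = ln(0.16006)/ln(0.242348) ≈ 1.2927.
Then e_8 ≈ e_7·(e_7/e_6)^p = 3.5002e-05·(0.16006)^1.2927 = 3.5002e-05·0.0936217 ≈ 3.277e-06.

3.3e-6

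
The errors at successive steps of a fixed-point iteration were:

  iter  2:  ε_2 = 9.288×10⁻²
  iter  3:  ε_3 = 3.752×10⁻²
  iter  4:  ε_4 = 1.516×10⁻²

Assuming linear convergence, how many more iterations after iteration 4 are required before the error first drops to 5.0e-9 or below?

17

Rate ρ ≈ ε_4/ε_3 = 1.516×10⁻²/3.752×10⁻² = 0.4041.
After j more steps, ε_{4+j} ≈ 1.516×10⁻²·ρ^j; need ρ^j ≤ 5.0e-9/1.516×10⁻² = 3.29815e-07.
j ≥ ln(3.29815e-07)/ln(0.4041) = -14.9247/-0.90609 = 16.472.
So 17 more iterations are needed.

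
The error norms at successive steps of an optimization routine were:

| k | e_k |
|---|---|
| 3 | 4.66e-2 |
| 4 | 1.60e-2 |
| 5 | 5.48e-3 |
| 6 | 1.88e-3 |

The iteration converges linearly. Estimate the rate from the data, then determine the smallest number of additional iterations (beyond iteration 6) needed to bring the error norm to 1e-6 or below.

Rate ρ ≈ e_6/e_5 = 1.88e-3/5.48e-3 = 0.3431.
After j more steps, e_{6+j} ≈ 1.88e-3·ρ^j; need ρ^j ≤ 1e-6/1.88e-3 = 0.000531915.
j ≥ ln(0.000531915)/ln(0.3431) = -7.5390/-1.06973 = 7.048.
So 8 more iterations are needed.

8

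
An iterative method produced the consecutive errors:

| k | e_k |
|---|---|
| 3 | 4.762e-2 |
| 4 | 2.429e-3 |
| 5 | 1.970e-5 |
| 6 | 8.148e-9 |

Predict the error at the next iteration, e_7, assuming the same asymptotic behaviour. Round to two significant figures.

First estimate the order: p ≈ ln(e_6/e_5) / ln(e_5/e_4) = ln(8.148e-9/1.970e-5)/ln(1.970e-5/2.429e-3) = ln(0.000413604)/ln(0.00811033) ≈ 1.6181.
Then e_7 ≈ e_6·(e_6/e_5)^p = 8.148e-9·(0.000413604)^1.6181 = 8.148e-9·3.35194e-06 ≈ 2.731e-14.

2.7e-14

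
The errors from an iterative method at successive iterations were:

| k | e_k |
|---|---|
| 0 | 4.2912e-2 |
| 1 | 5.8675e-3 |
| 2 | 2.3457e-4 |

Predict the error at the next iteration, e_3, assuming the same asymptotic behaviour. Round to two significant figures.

1.3e-6

First estimate the order: p ≈ ln(e_2/e_1) / ln(e_1/e_0) = ln(2.3457e-4/5.8675e-3)/ln(5.8675e-3/4.2912e-2) = ln(0.0399778)/ln(0.136733) ≈ 1.6180.
Then e_3 ≈ e_2·(e_2/e_1)^p = 2.3457e-4·(0.0399778)^1.6180 = 2.3457e-4·0.00546692 ≈ 1.282e-06.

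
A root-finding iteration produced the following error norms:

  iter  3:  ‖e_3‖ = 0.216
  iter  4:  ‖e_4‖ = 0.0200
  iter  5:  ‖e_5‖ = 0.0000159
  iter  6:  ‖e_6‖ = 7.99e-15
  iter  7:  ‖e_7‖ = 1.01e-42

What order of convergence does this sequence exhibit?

Consecutive ratios: ‖e_7‖/‖e_6‖ = 1.01e-42/7.99e-15 = 1.26408e-28, ‖e_6‖/‖e_5‖ = 7.99e-15/0.0000159 = 5.02516e-10.
p ≈ ln(1.26408e-28)/ln(5.02516e-10) = -64.2380/-21.4114 ≈ 3.00.
So the convergence is cubic (order 3).

3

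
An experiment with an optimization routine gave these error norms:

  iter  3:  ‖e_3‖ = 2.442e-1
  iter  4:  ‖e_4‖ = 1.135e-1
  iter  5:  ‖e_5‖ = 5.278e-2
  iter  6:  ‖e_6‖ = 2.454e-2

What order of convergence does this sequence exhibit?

1

Consecutive ratios: ‖e_6‖/‖e_5‖ = 2.454e-2/5.278e-2 = 0.464949, ‖e_5‖/‖e_4‖ = 5.278e-2/1.135e-1 = 0.465022.
p ≈ ln(0.464949)/ln(0.465022) = -0.7658/-0.7657 ≈ 1.00.
So the convergence is linear (order 1).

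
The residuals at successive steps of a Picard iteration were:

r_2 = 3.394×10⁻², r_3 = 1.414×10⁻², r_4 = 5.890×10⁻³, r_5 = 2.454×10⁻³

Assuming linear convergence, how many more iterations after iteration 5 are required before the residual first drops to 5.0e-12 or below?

Rate ρ ≈ r_5/r_4 = 2.454×10⁻³/5.890×10⁻³ = 0.4166.
After j more steps, r_{5+j} ≈ 2.454×10⁻³·ρ^j; need ρ^j ≤ 5.0e-12/2.454×10⁻³ = 2.03749e-09.
j ≥ ln(2.03749e-09)/ln(0.4166) = -20.0115/-0.87563 = 22.854.
So 23 more iterations are needed.

23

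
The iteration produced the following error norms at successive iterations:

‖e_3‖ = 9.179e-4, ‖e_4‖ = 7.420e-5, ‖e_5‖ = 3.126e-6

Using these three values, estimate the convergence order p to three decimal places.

p ≈ ln(‖e_5‖/‖e_4‖) / ln(‖e_4‖/‖e_3‖)
  = ln(3.126e-6/7.420e-5) / ln(7.420e-5/9.179e-4)
  = ln(0.0421294) / ln(0.0808367)
  = -3.167009 / -2.515324 ≈ 1.259086

1.259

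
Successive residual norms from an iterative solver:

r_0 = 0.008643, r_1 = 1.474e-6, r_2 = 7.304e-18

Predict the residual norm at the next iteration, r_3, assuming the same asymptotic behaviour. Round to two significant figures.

First estimate the order: p ≈ ln(r_2/r_1) / ln(r_1/r_0) = ln(7.304e-18/1.474e-6)/ln(1.474e-6/0.008643) = ln(4.95522e-12)/ln(0.000170543) ≈ 3.0001.
Then r_3 ≈ r_2·(r_2/r_1)^p = 7.304e-18·(4.95522e-12)^3.0001 = 7.304e-18·1.21355e-34 ≈ 8.864e-52.

8.9e-52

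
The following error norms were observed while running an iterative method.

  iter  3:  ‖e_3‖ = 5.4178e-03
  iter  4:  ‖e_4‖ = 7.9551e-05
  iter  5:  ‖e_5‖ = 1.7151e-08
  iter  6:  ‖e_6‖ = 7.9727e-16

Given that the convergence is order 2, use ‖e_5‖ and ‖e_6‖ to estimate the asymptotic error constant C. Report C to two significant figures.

2.7

C ≈ ‖e_6‖ / ‖e_5‖^2
  = 7.9727e-16 / (1.7151e-08)^2
  = 7.9727e-16 / 2.94157e-16 ≈ 2.7104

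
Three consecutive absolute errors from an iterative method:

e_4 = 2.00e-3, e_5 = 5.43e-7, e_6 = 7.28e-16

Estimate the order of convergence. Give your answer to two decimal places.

p ≈ ln(e_6/e_5) / ln(e_5/e_4)
  = ln(7.28e-16/5.43e-7) / ln(5.43e-7/2.00e-3)
  = ln(1.3407e-09) / ln(0.0002715)
  = -20.43007 / -8.21155 ≈ 2.48797

2.49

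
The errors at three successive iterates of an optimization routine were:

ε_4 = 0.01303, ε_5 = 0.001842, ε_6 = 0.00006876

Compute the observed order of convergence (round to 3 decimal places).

p ≈ ln(ε_6/ε_5) / ln(ε_5/ε_4)
  = ln(0.00006876/0.001842) / ln(0.001842/0.01303)
  = ln(0.037329) / ln(0.141366)
  = -3.287985 / -1.956403 ≈ 1.680628

1.681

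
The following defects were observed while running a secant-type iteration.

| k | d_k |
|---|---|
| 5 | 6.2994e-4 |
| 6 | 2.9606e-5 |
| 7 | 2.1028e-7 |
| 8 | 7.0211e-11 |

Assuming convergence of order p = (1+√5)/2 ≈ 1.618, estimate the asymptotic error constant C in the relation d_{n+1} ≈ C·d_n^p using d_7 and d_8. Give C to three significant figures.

C ≈ d_8 / d_7^1.618
  = 7.0211e-11 / (2.1028e-7)^1.618
  = 7.0211e-11 / 1.5714e-11 ≈ 4.4681

4.47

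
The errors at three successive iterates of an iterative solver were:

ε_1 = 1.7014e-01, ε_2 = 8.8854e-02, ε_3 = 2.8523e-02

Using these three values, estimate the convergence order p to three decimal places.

1.749

p ≈ ln(ε_3/ε_2) / ln(ε_2/ε_1)
  = ln(2.8523e-02/8.8854e-02) / ln(8.8854e-02/1.7014e-01)
  = ln(0.32101) / ln(0.522241)
  = -1.136283 / -0.649626 ≈ 1.749134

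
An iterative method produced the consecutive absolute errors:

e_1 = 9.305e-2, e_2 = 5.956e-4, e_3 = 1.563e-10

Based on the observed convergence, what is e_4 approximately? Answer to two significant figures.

First estimate the order: p ≈ ln(e_3/e_2) / ln(e_2/e_1) = ln(1.563e-10/5.956e-4)/ln(5.956e-4/9.305e-2) = ln(2.62424e-07)/ln(0.00640086) ≈ 2.9999.
Then e_4 ≈ e_3·(e_3/e_2)^p = 1.563e-10·(2.62424e-07)^2.9999 = 1.563e-10·1.80996e-20 ≈ 2.829e-30.

2.8e-30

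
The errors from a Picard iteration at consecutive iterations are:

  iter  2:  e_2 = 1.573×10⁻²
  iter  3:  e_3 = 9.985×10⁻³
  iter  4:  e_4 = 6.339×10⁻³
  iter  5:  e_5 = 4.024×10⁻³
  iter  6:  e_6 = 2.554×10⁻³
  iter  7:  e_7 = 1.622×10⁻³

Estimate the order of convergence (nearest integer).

Consecutive ratios: e_7/e_6 = 1.622×10⁻³/2.554×10⁻³ = 0.635082, e_6/e_5 = 2.554×10⁻³/4.024×10⁻³ = 0.634692.
p ≈ ln(0.635082)/ln(0.634692) = -0.4540/-0.4546 ≈ 1.00.
So the convergence is linear (order 1).

1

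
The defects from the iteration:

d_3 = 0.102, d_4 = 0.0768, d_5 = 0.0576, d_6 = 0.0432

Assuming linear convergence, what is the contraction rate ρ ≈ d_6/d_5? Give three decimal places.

0.750

ρ ≈ d_6/d_5 = 0.0432/0.0576 = 0.75000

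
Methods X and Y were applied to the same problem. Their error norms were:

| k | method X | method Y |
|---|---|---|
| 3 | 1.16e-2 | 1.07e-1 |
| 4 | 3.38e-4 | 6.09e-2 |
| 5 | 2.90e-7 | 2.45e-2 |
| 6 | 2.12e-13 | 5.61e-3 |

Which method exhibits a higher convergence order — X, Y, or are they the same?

X

Method X: p ≈ ln(2.12e-13/2.90e-7)/ln(2.90e-7/3.38e-4) ≈ 2.00.
Method Y: p ≈ ln(5.61e-3/2.45e-2)/ln(2.45e-2/6.09e-2) ≈ 1.62.
Method X has the higher order (≈2.0 vs ≈1.6).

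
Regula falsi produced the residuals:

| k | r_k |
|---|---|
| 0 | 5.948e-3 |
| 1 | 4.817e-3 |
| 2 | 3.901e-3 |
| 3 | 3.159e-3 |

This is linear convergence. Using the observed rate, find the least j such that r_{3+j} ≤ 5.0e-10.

Rate ρ ≈ r_3/r_2 = 3.159e-3/3.901e-3 = 0.8098.
After j more steps, r_{3+j} ≈ 3.159e-3·ρ^j; need ρ^j ≤ 5.0e-10/3.159e-3 = 1.58278e-07.
j ≥ ln(1.58278e-07)/ln(0.8098) = -15.6589/-0.21097 = 74.223.
So 75 more iterations are needed.

75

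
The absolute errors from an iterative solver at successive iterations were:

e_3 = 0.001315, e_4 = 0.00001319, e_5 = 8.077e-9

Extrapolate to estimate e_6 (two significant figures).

First estimate the order: p ≈ ln(e_5/e_4) / ln(e_4/e_3) = ln(8.077e-9/0.00001319)/ln(0.00001319/0.001315) = ln(0.000612358)/ln(0.0100304) ≈ 1.6076.
Then e_6 ≈ e_5·(e_5/e_4)^p = 8.077e-9·(0.000612358)^1.6076 = 8.077e-9·6.83581e-06 ≈ 5.521e-14.

5.5e-14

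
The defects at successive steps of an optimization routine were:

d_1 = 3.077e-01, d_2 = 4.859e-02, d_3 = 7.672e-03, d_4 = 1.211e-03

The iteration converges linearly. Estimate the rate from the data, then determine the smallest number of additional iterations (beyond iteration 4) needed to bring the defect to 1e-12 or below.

Rate ρ ≈ d_4/d_3 = 1.211e-03/7.672e-03 = 0.1578.
After j more steps, d_{4+j} ≈ 1.211e-03·ρ^j; need ρ^j ≤ 1e-12/1.211e-03 = 8.25764e-10.
j ≥ ln(8.25764e-10)/ln(0.1578) = -20.9147/-1.84643 = 11.327.
So 12 more iterations are needed.

12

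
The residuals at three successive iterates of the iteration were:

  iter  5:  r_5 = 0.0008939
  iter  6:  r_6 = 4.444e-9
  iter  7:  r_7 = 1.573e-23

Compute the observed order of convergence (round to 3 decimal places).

p ≈ ln(r_7/r_6) / ln(r_6/r_5)
  = ln(1.573e-23/4.444e-9) / ln(4.444e-9/0.0008939)
  = ln(3.5396e-15) / ln(4.97147e-06)
  = -33.274763 / -12.211795 ≈ 2.724805

2.725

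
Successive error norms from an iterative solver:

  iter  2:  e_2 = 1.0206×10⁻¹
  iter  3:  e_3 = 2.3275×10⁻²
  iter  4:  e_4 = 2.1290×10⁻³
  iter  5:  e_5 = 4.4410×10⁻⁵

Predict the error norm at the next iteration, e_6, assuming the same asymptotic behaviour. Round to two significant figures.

8.5e-8

First estimate the order: p ≈ ln(e_5/e_4) / ln(e_4/e_3) = ln(4.4410×10⁻⁵/2.1290×10⁻³)/ln(2.1290×10⁻³/2.3275×10⁻²) = ln(0.0208596)/ln(0.0914715) ≈ 1.6181.
Then e_6 ≈ e_5·(e_5/e_4)^p = 4.4410×10⁻⁵·(0.0208596)^1.6181 = 4.4410×10⁻⁵·0.00190752 ≈ 8.471e-08.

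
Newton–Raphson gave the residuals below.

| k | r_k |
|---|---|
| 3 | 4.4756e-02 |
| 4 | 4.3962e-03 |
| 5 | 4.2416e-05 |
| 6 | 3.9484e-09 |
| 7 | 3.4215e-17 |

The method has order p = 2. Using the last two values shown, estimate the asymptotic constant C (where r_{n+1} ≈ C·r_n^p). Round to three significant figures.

2.19

C ≈ r_7 / r_6^2
  = 3.4215e-17 / (3.9484e-09)^2
  = 3.4215e-17 / 1.55899e-17 ≈ 2.1947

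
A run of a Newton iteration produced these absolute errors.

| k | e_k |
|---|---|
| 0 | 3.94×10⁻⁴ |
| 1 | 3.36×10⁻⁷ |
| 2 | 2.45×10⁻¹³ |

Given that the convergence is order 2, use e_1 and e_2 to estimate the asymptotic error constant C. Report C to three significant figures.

2.17

C ≈ e_2 / e_1^2
  = 2.45×10⁻¹³ / (3.36×10⁻⁷)^2
  = 2.45×10⁻¹³ / 1.12896e-13 ≈ 2.1701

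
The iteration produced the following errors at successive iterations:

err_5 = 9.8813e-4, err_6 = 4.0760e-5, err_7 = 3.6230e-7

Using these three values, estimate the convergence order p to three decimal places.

p ≈ ln(err_7/err_6) / ln(err_6/err_5)
  = ln(3.6230e-7/4.0760e-5) / ln(4.0760e-5/9.8813e-4)
  = ln(0.00888862) / ln(0.0412496)
  = -4.722983 / -3.188114 ≈ 1.481435

1.481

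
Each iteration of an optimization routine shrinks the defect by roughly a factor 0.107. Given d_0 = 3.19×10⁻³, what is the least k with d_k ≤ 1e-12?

10

After k steps, d_k ≈ 3.19×10⁻³·0.107^k.
Need 0.107^k ≤ 1e-12/3.19×10⁻³ = 3.1348e-10.
k ≥ ln(3.1348e-10)/ln(0.107) = -21.8833/-2.23493 = 9.791.
Smallest integer k = 10.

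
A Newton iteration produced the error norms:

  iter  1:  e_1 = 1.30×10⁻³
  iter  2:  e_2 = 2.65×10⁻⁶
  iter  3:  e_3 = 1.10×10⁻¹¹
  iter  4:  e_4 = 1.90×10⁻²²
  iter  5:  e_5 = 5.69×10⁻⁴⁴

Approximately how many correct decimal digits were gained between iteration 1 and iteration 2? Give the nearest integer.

3

Digits gained ≈ log₁₀(e_1/e_2) = log₁₀(1.30×10⁻³/2.65×10⁻⁶) = log₁₀(490.566) ≈ 2.691.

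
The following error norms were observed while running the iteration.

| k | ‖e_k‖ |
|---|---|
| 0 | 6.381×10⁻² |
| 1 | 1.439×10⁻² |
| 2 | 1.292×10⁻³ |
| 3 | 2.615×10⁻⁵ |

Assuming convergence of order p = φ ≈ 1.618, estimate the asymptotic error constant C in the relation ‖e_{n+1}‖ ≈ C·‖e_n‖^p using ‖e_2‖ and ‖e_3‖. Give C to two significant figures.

1.2

C ≈ ‖e_3‖ / ‖e_2‖^1.618
  = 2.615×10⁻⁵ / (1.292×10⁻³)^1.618
  = 2.615×10⁻⁵ / 2.11847e-05 ≈ 1.2344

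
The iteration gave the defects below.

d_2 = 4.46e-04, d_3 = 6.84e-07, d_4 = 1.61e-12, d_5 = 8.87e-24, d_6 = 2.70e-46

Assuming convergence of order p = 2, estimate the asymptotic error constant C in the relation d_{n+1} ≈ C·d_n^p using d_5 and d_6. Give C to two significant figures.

3.4

C ≈ d_6 / d_5^2
  = 2.70e-46 / (8.87e-24)^2
  = 2.70e-46 / 7.86769e-47 ≈ 3.4318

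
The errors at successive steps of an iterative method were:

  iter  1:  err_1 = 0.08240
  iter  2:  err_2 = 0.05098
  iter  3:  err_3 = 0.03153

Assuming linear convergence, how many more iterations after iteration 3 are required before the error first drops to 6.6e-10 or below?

37

Rate ρ ≈ err_3/err_2 = 0.03153/0.05098 = 0.6185.
After j more steps, err_{3+j} ≈ 0.03153·ρ^j; need ρ^j ≤ 6.6e-10/0.03153 = 2.09324e-08.
j ≥ ln(2.09324e-08)/ln(0.6185) = -17.6820/-0.48046 = 36.802.
So 37 more iterations are needed.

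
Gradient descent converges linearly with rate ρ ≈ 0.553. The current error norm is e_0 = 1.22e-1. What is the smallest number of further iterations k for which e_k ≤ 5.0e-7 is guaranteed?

21

After k steps, e_k ≈ 1.22e-1·0.553^k.
Need 0.553^k ≤ 5.0e-7/1.22e-1 = 4.09836e-06.
k ≥ ln(4.09836e-06)/ln(0.553) = -12.4049/-0.59240 = 20.940.
Smallest integer k = 21.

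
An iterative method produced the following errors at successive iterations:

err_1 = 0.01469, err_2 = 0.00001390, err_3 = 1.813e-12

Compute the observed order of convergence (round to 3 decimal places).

p ≈ ln(err_3/err_2) / ln(err_2/err_1)
  = ln(1.813e-12/0.00001390) / ln(0.00001390/0.01469)
  = ln(1.30432e-07) / ln(0.000946222)
  = -15.852414 / -6.963033 ≈ 2.276654

2.277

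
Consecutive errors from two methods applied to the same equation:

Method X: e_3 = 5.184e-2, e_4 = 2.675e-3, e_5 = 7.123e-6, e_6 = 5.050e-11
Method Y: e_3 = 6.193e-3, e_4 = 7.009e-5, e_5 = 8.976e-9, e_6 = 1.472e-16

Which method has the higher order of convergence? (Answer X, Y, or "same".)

Method X: p ≈ ln(5.050e-11/7.123e-6)/ln(7.123e-6/2.675e-3) ≈ 2.00.
Method Y: p ≈ ln(1.472e-16/8.976e-9)/ln(8.976e-9/7.009e-5) ≈ 2.00.
Both orders ≈ 2.0 — effectively the same.

same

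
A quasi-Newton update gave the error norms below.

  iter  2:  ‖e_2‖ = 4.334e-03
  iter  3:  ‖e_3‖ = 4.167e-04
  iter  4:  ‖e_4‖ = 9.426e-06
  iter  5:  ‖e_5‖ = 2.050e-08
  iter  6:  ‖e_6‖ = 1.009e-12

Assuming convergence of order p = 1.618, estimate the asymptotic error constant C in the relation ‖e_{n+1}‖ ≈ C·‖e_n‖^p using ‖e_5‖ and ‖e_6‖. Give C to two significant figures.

C ≈ ‖e_6‖ / ‖e_5‖^1.618
  = 1.009e-12 / (2.050e-08)^1.618
  = 1.009e-12 / 3.63427e-13 ≈ 2.7763

2.8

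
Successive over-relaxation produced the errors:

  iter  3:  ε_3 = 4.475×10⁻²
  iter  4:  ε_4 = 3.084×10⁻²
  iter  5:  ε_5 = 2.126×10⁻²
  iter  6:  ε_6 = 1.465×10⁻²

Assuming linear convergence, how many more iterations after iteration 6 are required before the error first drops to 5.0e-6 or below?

Rate ρ ≈ ε_6/ε_5 = 1.465×10⁻²/2.126×10⁻² = 0.6891.
After j more steps, ε_{6+j} ≈ 1.465×10⁻²·ρ^j; need ρ^j ≤ 5.0e-6/1.465×10⁻² = 0.000341297.
j ≥ ln(0.000341297)/ln(0.6891) = -7.9828/-0.37237 = 21.438.
So 22 more iterations are needed.

22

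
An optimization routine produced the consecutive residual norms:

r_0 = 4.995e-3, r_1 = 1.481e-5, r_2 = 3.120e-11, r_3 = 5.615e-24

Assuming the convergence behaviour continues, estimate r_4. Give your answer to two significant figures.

1.4e-52

First estimate the order: p ≈ ln(r_3/r_2) / ln(r_2/r_1) = ln(5.615e-24/3.120e-11)/ln(3.120e-11/1.481e-5) = ln(1.79968e-13)/ln(2.10668e-06) ≈ 2.2452.
Then r_4 ≈ r_3·(r_3/r_2)^p = 5.615e-24·(1.79968e-13)^2.2452 = 5.615e-24·2.42865e-29 ≈ 1.364e-52.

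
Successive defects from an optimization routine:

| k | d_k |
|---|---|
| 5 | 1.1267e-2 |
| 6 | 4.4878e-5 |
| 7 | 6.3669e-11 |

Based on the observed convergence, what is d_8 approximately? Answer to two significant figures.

3.6e-25

First estimate the order: p ≈ ln(d_7/d_6) / ln(d_6/d_5) = ln(6.3669e-11/4.4878e-5)/ln(4.4878e-5/1.1267e-2) = ln(1.41871e-06)/ln(0.00398314) ≈ 2.4369.
Then d_8 ≈ d_7·(d_7/d_6)^p = 6.3669e-11·(1.41871e-06)^2.4369 = 6.3669e-11·5.60725e-15 ≈ 3.57e-25.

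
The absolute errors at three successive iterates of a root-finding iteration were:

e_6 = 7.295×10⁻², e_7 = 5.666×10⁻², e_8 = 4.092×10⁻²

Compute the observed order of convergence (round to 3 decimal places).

p ≈ ln(e_8/e_7) / ln(e_7/e_6)
  = ln(4.092×10⁻²/5.666×10⁻²) / ln(5.666×10⁻²/7.295×10⁻²)
  = ln(0.722203) / ln(0.776696)
  = -0.325449 / -0.252706 ≈ 1.287856

1.288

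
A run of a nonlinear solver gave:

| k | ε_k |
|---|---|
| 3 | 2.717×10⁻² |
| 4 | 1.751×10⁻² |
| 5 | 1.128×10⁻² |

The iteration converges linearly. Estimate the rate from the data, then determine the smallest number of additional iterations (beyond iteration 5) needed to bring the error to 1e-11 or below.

48

Rate ρ ≈ ε_5/ε_4 = 1.128×10⁻²/1.751×10⁻² = 0.6442.
After j more steps, ε_{5+j} ≈ 1.128×10⁻²·ρ^j; need ρ^j ≤ 1e-11/1.128×10⁻² = 8.86525e-10.
j ≥ ln(8.86525e-10)/ln(0.6442) = -20.8437/-0.43975 = 47.399.
So 48 more iterations are needed.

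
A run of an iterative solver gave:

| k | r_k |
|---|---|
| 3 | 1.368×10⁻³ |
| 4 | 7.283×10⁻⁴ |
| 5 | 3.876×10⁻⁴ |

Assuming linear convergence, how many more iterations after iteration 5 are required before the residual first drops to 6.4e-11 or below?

25

Rate ρ ≈ r_5/r_4 = 3.876×10⁻⁴/7.283×10⁻⁴ = 0.5322.
After j more steps, r_{5+j} ≈ 3.876×10⁻⁴·ρ^j; need ρ^j ≤ 6.4e-11/3.876×10⁻⁴ = 1.65119e-07.
j ≥ ln(1.65119e-07)/ln(0.5322) = -15.6166/-0.63074 = 24.759.
So 25 more iterations are needed.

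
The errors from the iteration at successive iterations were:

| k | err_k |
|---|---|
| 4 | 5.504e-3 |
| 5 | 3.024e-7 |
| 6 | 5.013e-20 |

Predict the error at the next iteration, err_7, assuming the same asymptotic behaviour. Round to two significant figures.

2.3e-58

First estimate the order: p ≈ ln(err_6/err_5) / ln(err_5/err_4) = ln(5.013e-20/3.024e-7)/ln(3.024e-7/5.504e-3) = ln(1.65774e-13)/ln(5.49419e-05) ≈ 3.0000.
Then err_7 ≈ err_6·(err_6/err_5)^p = 5.013e-20·(1.65774e-13)^3.0000 = 5.013e-20·4.55564e-39 ≈ 2.284e-58.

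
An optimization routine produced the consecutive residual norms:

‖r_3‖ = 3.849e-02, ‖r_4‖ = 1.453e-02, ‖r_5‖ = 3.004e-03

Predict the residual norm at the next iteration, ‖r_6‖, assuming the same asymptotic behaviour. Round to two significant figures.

First estimate the order: p ≈ ln(‖r_5‖/‖r_4‖) / ln(‖r_4‖/‖r_3‖) = ln(3.004e-03/1.453e-02)/ln(1.453e-02/3.849e-02) = ln(0.206745)/ln(0.377501) ≈ 1.6180.
Then ‖r_6‖ ≈ ‖r_5‖·(‖r_5‖/‖r_4‖)^p = 3.004e-03·(0.206745)^1.6180 = 3.004e-03·0.0780502 ≈ 0.0002345.

2.3e-4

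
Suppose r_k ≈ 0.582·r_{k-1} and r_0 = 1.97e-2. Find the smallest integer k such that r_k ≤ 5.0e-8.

After k steps, r_k ≈ 1.97e-2·0.582^k.
Need 0.582^k ≤ 5.0e-8/1.97e-2 = 2.53807e-06.
k ≥ ln(2.53807e-06)/ln(0.582) = -12.8841/-0.54128 = 23.803.
Smallest integer k = 24.

24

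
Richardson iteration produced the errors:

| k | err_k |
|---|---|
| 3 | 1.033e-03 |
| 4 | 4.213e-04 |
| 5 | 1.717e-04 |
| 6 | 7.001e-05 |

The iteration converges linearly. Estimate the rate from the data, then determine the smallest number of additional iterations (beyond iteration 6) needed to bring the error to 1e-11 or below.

18

Rate ρ ≈ err_6/err_5 = 7.001e-05/1.717e-04 = 0.4077.
After j more steps, err_{6+j} ≈ 7.001e-05·ρ^j; need ρ^j ≤ 1e-11/7.001e-05 = 1.42837e-07.
j ≥ ln(1.42837e-07)/ln(0.4077) = -15.7616/-0.89722 = 17.567.
So 18 more iterations are needed.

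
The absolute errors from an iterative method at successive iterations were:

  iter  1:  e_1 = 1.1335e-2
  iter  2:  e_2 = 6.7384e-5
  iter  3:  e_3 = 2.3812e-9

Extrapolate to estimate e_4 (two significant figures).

3.0e-18

First estimate the order: p ≈ ln(e_3/e_2) / ln(e_2/e_1) = ln(2.3812e-9/6.7384e-5)/ln(6.7384e-5/1.1335e-2) = ln(3.53378e-05)/ln(0.00594477) ≈ 2.0000.
Then e_4 ≈ e_3·(e_3/e_2)^p = 2.3812e-9·(3.53378e-05)^2.0000 = 2.3812e-9·1.24876e-09 ≈ 2.974e-18.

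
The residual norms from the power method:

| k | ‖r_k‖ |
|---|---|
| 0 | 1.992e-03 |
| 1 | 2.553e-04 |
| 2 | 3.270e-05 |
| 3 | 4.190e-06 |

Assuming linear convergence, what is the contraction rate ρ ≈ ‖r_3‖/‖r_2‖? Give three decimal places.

ρ ≈ ‖r_3‖/‖r_2‖ = 4.190e-06/3.270e-05 = 0.12813

0.128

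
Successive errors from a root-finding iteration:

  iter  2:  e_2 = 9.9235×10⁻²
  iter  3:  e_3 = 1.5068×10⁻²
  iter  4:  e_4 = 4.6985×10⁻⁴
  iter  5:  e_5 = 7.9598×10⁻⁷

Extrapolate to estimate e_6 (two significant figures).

6.3e-12

First estimate the order: p ≈ ln(e_5/e_4) / ln(e_4/e_3) = ln(7.9598×10⁻⁷/4.6985×10⁻⁴)/ln(4.6985×10⁻⁴/1.5068×10⁻²) = ln(0.00169412)/ln(0.031182) ≈ 1.8399.
Then e_6 ≈ e_5·(e_5/e_4)^p = 7.9598×10⁻⁷·(0.00169412)^1.8399 = 7.9598×10⁻⁷·7.9714e-06 ≈ 6.345e-12.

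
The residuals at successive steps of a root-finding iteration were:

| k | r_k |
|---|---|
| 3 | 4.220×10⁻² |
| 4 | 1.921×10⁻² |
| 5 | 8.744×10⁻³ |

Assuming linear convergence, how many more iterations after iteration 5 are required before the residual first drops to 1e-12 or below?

30

Rate ρ ≈ r_5/r_4 = 8.744×10⁻³/1.921×10⁻² = 0.4552.
After j more steps, r_{5+j} ≈ 8.744×10⁻³·ρ^j; need ρ^j ≤ 1e-12/8.744×10⁻³ = 1.14364e-10.
j ≥ ln(1.14364e-10)/ln(0.4552) = -22.8916/-0.78702 = 29.086.
So 30 more iterations are needed.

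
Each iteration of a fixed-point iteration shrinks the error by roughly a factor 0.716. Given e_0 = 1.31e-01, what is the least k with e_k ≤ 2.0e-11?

68

After k steps, e_k ≈ 1.31e-01·0.716^k.
Need 0.716^k ≤ 2.0e-11/1.31e-01 = 1.52672e-10.
k ≥ ln(1.52672e-10)/ln(0.716) = -22.6027/-0.33408 = 67.657.
Smallest integer k = 68.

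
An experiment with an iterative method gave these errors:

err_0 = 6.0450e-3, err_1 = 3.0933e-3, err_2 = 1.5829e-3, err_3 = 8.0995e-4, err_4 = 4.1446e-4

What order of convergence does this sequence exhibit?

Consecutive ratios: err_4/err_3 = 4.1446e-4/8.0995e-4 = 0.511711, err_3/err_2 = 8.0995e-4/1.5829e-3 = 0.511687.
p ≈ ln(0.511711)/ln(0.511687) = -0.6700/-0.6700 ≈ 1.00.
So the convergence is linear (order 1).

1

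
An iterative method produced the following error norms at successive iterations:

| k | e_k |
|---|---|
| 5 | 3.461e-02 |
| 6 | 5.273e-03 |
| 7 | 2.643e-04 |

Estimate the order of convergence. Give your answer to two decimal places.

1.59

p ≈ ln(e_7/e_6) / ln(e_6/e_5)
  = ln(2.643e-04/5.273e-03) / ln(5.273e-03/3.461e-02)
  = ln(0.0501233) / ln(0.152355)
  = -2.99327 / -1.88154 ≈ 1.59086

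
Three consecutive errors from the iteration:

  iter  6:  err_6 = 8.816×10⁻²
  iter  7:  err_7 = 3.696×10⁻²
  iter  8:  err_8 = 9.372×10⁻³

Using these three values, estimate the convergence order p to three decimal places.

p ≈ ln(err_8/err_7) / ln(err_7/err_6)
  = ln(9.372×10⁻³/3.696×10⁻²) / ln(3.696×10⁻²/8.816×10⁻²)
  = ln(0.253571) / ln(0.419238)
  = -1.372111 / -0.869317 ≈ 1.578378

1.578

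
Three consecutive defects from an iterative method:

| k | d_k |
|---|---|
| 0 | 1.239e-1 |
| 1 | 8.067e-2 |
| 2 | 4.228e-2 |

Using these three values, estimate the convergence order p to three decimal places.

p ≈ ln(d_2/d_1) / ln(d_1/d_0)
  = ln(4.228e-2/8.067e-2) / ln(8.067e-2/1.239e-1)
  = ln(0.524111) / ln(0.65109)
  = -0.646052 / -0.429107 ≈ 1.505573

1.506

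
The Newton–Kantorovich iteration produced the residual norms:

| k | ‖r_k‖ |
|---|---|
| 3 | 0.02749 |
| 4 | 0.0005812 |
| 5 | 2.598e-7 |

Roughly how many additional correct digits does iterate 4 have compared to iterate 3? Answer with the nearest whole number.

2

Digits gained ≈ log₁₀(‖r_3‖/‖r_4‖) = log₁₀(0.02749/0.0005812) = log₁₀(47.2987) ≈ 1.675.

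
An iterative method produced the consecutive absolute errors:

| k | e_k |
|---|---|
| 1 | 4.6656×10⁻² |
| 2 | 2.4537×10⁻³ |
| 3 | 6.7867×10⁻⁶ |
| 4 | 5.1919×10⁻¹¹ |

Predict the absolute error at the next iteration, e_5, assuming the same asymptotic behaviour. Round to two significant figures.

3.0e-21

First estimate the order: p ≈ ln(e_4/e_3) / ln(e_3/e_2) = ln(5.1919×10⁻¹¹/6.7867×10⁻⁶)/ln(6.7867×10⁻⁶/2.4537×10⁻³) = ln(7.65011e-06)/ln(0.0027659) ≈ 2.0000.
Then e_5 ≈ e_4·(e_4/e_3)^p = 5.1919×10⁻¹¹·(7.65011e-06)^2.0000 = 5.1919×10⁻¹¹·5.85242e-11 ≈ 3.039e-21.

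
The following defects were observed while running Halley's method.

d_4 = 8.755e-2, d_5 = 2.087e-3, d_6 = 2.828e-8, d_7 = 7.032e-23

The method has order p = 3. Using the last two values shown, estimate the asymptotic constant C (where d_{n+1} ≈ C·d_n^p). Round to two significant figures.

C ≈ d_7 / d_6^3
  = 7.032e-23 / (2.828e-8)^3
  = 7.032e-23 / 2.26172e-23 ≈ 3.1091

3.1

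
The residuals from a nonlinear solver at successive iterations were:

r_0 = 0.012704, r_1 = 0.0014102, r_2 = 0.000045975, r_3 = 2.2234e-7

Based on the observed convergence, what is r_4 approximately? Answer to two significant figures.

5.5e-11

First estimate the order: p ≈ ln(r_3/r_2) / ln(r_2/r_1) = ln(2.2234e-7/0.000045975)/ln(0.000045975/0.0014102) = ln(0.00483611)/ln(0.0326018) ≈ 1.5574.
Then r_4 ≈ r_3·(r_3/r_2)^p = 2.2234e-7·(0.00483611)^1.5574 = 2.2234e-7·0.000247648 ≈ 5.506e-11.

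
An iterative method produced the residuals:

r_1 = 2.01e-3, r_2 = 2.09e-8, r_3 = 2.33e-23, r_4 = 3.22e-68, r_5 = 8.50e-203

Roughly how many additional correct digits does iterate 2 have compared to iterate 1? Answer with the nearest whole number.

5

Digits gained ≈ log₁₀(r_1/r_2) = log₁₀(2.01e-3/2.09e-8) = log₁₀(96172.2) ≈ 4.983.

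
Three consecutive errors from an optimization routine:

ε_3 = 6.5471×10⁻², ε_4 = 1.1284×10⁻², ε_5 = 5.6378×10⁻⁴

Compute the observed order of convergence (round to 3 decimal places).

1.704

p ≈ ln(ε_5/ε_4) / ln(ε_4/ε_3)
  = ln(5.6378×10⁻⁴/1.1284×10⁻²) / ln(1.1284×10⁻²/6.5471×10⁻²)
  = ln(0.0499628) / ln(0.172351)
  = -2.996477 / -1.758222 ≈ 1.704265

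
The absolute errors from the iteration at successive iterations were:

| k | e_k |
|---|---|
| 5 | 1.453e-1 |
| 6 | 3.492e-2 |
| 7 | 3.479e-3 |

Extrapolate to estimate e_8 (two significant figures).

First estimate the order: p ≈ ln(e_7/e_6) / ln(e_6/e_5) = ln(3.479e-3/3.492e-2)/ln(3.492e-2/1.453e-1) = ln(0.0996277)/ln(0.24033) ≈ 1.6176.
Then e_8 ≈ e_7·(e_7/e_6)^p = 3.479e-3·(0.0996277)^1.6176 = 3.479e-3·0.0239762 ≈ 8.341e-05.

8.3e-5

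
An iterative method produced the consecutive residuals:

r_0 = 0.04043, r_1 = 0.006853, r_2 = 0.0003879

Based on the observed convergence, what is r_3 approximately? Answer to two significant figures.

First estimate the order: p ≈ ln(r_2/r_1) / ln(r_1/r_0) = ln(0.0003879/0.006853)/ln(0.006853/0.04043) = ln(0.0566029)/ln(0.169503) ≈ 1.6180.
Then r_3 ≈ r_2·(r_2/r_1)^p = 0.0003879·(0.0566029)^1.6180 = 0.0003879·0.00959606 ≈ 3.722e-06.

3.7e-6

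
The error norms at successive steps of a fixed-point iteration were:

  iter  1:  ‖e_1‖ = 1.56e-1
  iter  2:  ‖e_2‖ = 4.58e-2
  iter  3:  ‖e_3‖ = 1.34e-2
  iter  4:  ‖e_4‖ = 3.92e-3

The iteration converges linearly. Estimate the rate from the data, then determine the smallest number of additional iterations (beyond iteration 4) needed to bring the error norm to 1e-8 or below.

Rate ρ ≈ ‖e_4‖/‖e_3‖ = 3.92e-3/1.34e-2 = 0.2925.
After j more steps, ‖e_{4+j}‖ ≈ 3.92e-3·ρ^j; need ρ^j ≤ 1e-8/3.92e-3 = 2.55102e-06.
j ≥ ln(2.55102e-06)/ln(0.2925) = -12.8790/-1.22929 = 10.477.
So 11 more iterations are needed.

11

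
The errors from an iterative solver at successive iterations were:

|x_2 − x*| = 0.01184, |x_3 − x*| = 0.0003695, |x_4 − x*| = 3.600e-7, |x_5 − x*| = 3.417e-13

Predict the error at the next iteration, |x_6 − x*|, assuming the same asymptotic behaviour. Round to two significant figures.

First estimate the order: p ≈ ln(|x_5 − x*|/|x_4 − x*|) / ln(|x_4 − x*|/|x_3 − x*|) = ln(3.417e-13/3.600e-7)/ln(3.600e-7/0.0003695) = ln(9.49167e-07)/ln(0.00097429) ≈ 2.0000.
Then |x_6 − x*| ≈ |x_5 − x*|·(|x_5 − x*|/|x_4 − x*|)^p = 3.417e-13·(9.49167e-07)^2.0000 = 3.417e-13·9.00918e-13 ≈ 3.078e-25.

3.1e-25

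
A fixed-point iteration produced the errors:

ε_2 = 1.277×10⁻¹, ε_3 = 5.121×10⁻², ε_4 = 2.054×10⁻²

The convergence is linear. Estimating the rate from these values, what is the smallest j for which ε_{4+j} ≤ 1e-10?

21

Rate ρ ≈ ε_4/ε_3 = 2.054×10⁻²/5.121×10⁻² = 0.4011.
After j more steps, ε_{4+j} ≈ 2.054×10⁻²·ρ^j; need ρ^j ≤ 1e-10/2.054×10⁻² = 4.86855e-09.
j ≥ ln(4.86855e-09)/ln(0.4011) = -19.1405/-0.91354 = 20.952.
So 21 more iterations are needed.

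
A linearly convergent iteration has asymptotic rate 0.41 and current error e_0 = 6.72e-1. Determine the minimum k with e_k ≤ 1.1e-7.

18

After k steps, e_k ≈ 6.72e-1·0.41^k.
Need 0.41^k ≤ 1.1e-7/6.72e-1 = 1.6369e-07.
k ≥ ln(1.6369e-07)/ln(0.41) = -15.6253/-0.89160 = 17.525.
Smallest integer k = 18.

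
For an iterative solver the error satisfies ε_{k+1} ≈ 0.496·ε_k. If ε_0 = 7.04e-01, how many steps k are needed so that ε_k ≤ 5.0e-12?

After k steps, ε_k ≈ 7.04e-01·0.496^k.
Need 0.496^k ≤ 5.0e-12/7.04e-01 = 7.10227e-12.
k ≥ ln(7.10227e-12)/ln(0.496) = -25.6706/-0.70118 = 36.611.
Smallest integer k = 37.

37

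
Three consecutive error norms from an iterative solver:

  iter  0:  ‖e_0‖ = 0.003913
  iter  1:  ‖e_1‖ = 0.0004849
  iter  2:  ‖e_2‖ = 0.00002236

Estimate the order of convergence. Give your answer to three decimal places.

1.473

p ≈ ln(‖e_2‖/‖e_1‖) / ln(‖e_1‖/‖e_0‖)
  = ln(0.00002236/0.0004849) / ln(0.0004849/0.003913)
  = ln(0.0461126) / ln(0.12392)
  = -3.076669 / -2.088119 ≈ 1.473417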